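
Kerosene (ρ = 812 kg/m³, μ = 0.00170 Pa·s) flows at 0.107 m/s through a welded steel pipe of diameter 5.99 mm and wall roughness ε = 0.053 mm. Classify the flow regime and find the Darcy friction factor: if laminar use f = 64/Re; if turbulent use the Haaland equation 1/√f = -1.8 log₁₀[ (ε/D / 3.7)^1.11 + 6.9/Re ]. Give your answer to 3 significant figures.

Re = ρVD/μ = 812·0.107·0.00599/0.0017 = 306.1.
Re < 2300 → laminar, so f = 64/Re = 0.2091 (roughness is irrelevant in laminar flow).

f ≈ 0.209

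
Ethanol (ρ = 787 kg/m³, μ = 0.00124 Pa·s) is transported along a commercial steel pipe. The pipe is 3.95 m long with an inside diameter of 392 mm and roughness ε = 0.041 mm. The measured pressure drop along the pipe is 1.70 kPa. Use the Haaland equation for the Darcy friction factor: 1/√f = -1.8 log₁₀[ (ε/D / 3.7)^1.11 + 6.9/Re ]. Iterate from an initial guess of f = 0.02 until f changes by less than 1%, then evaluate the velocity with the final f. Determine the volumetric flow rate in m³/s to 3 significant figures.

Q ≈ 0.691 m³/s

Rearranging Darcy-Weisbach: V = √(2·ΔP·D/(f·L·ρ)). With ε/D = 4.1e-05/0.392 = 0.000105, iterate starting from f = 0.02:
  f = 0.02 → V = √(2·1700·0.392/(0.02·3.95·787)) = 4.63 m/s; Re = ρVD/μ = 1.152e+06; f → 0.01325
  f = 0.01325 → V = 5.688 m/s; Re = 1.415e+06; f → 0.01307
  f = 0.01307 → V = 5.728 m/s; Re = 1.425e+06; f → 0.01306
Converged (Δf/f < 1%). With the final f = 0.01306: V = √(2·1700·0.392/(0.01306·3.95·787)) = 5.729 m/s.
Q = V·A = 5.729·(π/4·0.392²) = 0.6914 m³/s = 0.691 m³/s.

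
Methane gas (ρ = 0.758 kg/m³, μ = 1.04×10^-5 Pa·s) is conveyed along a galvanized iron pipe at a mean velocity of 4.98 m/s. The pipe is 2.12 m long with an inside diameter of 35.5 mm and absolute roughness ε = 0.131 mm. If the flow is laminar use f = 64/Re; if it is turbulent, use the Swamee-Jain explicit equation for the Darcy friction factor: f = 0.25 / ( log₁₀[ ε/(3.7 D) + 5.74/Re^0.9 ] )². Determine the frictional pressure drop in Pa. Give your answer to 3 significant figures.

Reynolds number Re = ρVD/μ = 0.758 · 4.98 · 0.0355 / 1.04e-05 = 1.289e+04.
Re > 4000 → turbulent. Relative roughness ε/D = 0.000131/0.0355 = 0.00369. Swamee-Jain: f = 0.25/(log₁₀[0.00369/3.7 + 5.74/1.289e+04^0.9])² = 0.25/(log₁₀[0.000997 + 0.00115])² = 0.25/(-2.669)² = 0.03511.
Darcy-Weisbach: ΔP = f(L/D)(ρV²/2) = 0.03511·(2.12/0.0355)·(0.758·4.98²/2) = 0.03511·59.72·9.399 = 19.71 Pa.

ΔP ≈ 19.7 Pa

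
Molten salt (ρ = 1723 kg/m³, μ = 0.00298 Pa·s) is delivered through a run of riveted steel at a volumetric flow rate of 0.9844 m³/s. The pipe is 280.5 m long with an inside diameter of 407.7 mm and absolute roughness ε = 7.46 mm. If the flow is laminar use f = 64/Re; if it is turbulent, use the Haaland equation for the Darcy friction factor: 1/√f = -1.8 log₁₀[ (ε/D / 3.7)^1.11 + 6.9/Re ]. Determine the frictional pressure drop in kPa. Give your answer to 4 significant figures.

ΔP ≈ 1589 kPa

Cross-sectional area A = πD²/4 = π(0.4077)²/4 = 0.1305 m²; mean velocity V = Q/A = 0.9844/0.1305 = 7.541 m/s.
Reynolds number Re = ρVD/μ = 1723 · 7.541 · 0.4077 / 0.00298 = 1.778e+06.
Re > 4000 → turbulent. Relative roughness ε/D = 0.00746/0.4077 = 0.0183. Haaland: 1/√f = -1.8 log₁₀[(0.0183/3.7)^1.11 + 6.9/1.778e+06] = -1.8 log₁₀[0.00276 + 3.88e-06] = 4.606, so f = 0.04714.
Darcy-Weisbach: ΔP = f(L/D)(ρV²/2) = 0.04714·(280.5/0.4077)·(1723·7.541²/2) = 0.04714·688·4.898e+04 = 1.589e+06 Pa.
ΔP = 1.589e+06 Pa = 1589 kPa.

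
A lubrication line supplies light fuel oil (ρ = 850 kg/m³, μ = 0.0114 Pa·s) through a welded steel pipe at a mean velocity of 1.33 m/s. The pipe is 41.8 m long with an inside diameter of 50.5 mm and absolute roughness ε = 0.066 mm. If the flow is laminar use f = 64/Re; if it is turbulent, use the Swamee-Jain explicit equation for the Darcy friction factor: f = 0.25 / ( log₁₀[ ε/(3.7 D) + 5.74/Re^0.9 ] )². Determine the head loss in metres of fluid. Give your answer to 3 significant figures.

h_f ≈ 2.94 m

Reynolds number Re = ρVD/μ = 850 · 1.33 · 0.0505 / 0.0114 = 5008.
Re > 4000 → turbulent. Relative roughness ε/D = 6.6e-05/0.0505 = 0.00131. Swamee-Jain: f = 0.25/(log₁₀[0.00131/3.7 + 5.74/5008^0.9])² = 0.25/(log₁₀[0.000353 + 0.00269])² = 0.25/(-2.517)² = 0.03946.
Darcy-Weisbach: ΔP = f(L/D)(ρV²/2) = 0.03946·(41.8/0.0505)·(850·1.33²/2) = 0.03946·827.7·751.8 = 2.455e+04 Pa.
Head loss h_f = ΔP/(ρg) = 2.455e+04/(850·9.81) = 2.94 m.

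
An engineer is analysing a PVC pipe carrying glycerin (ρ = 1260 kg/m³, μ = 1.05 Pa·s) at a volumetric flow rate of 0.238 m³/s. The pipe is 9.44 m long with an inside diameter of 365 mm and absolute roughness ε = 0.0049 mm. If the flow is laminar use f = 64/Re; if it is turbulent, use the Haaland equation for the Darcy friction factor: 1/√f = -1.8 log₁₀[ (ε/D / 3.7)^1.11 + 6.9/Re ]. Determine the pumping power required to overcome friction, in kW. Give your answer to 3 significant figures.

P ≈ 1.29 kW

Cross-sectional area A = πD²/4 = π(0.365)²/4 = 0.1046 m²; mean velocity V = Q/A = 0.238/0.1046 = 2.275 m/s.
Reynolds number Re = ρVD/μ = 1260 · 2.275 · 0.365 / 1.05 = 996.3.
Re < 2300 → laminar flow, so f = 64/Re = 64/996.3 = 0.06424 (the turbulent correlation is not needed).
Darcy-Weisbach: ΔP = f(L/D)(ρV²/2) = 0.06424·(9.44/0.365)·(1260·2.275²/2) = 0.06424·25.86·3259 = 5415 Pa.
Pumping power P = QΔP = 0.238·5415 = 1289 W = 1.29 kW.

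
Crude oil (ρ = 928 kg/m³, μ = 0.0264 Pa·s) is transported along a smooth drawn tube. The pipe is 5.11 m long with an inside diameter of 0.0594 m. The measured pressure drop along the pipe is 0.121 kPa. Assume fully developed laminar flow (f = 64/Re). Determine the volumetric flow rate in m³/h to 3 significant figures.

Q ≈ 0.987 m³/h

For laminar flow, f = 64/Re with Re = ρVD/μ, so Darcy-Weisbach reduces to ΔP = 32μLV/D². Solving for V: V = ΔP·D²/(32μL) = 121·(0.0594)²/(32·0.0264·5.11) = 0.0989 m/s.
Check: Re = ρVD/μ = 928·0.0989·0.0594/0.0264 = 206.5 < 2300, so the laminar assumption holds.
Q = V·A = 0.0989·(π/4·0.0594²) = 0.0002741 m³/s = 0.987 m³/h.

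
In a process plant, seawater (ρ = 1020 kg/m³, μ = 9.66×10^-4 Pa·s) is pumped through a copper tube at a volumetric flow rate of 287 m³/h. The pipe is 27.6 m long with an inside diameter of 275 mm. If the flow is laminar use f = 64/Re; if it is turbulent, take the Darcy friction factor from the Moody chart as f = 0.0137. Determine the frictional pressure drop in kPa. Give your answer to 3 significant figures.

ΔP ≈ 1.26 kPa

Q = 287 m³/h = 287/3600 = 0.07972 m³/s.
Cross-sectional area A = πD²/4 = π(0.275)²/4 = 0.0594 m²; mean velocity V = Q/A = 0.07972/0.0594 = 1.342 m/s.
Reynolds number Re = ρVD/μ = 1020 · 1.342 · 0.275 / 0.000966 = 3.897e+05.
Re > 4000 → turbulent; use the Moody-chart value f = 0.0137.
Darcy-Weisbach: ΔP = f(L/D)(ρV²/2) = 0.0137·(27.6/0.275)·(1020·1.342²/2) = 0.0137·100.4·918.8 = 1263 Pa.
ΔP = 1263 Pa = 1.26 kPa.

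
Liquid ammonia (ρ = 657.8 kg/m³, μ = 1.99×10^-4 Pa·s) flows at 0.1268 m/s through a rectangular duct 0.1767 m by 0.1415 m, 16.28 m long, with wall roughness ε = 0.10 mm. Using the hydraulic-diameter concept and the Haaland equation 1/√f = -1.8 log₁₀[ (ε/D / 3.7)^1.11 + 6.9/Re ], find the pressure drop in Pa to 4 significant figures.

ΔP ≈ 11.92 Pa

Hydraulic diameter D_h = 4A/P = 4·(0.1767·0.1415)/(2·(0.1767+0.1415)) = 0.1/0.6364 = 0.1572 m.
Re = ρVD_h/μ = 657.8·0.1268·0.1572/0.000199 = 6.587e+04.
ε/D_h = 0.0001/0.1572 = 0.000636; Haaland gives 1/√f = -1.8 log₁₀[6.63e-05+0.000105] = 6.78, so f = 0.02175.
ΔP = f(L/D_h)(ρV²/2) = 0.02175·16.28/0.1572·5.288 = 11.92 Pa.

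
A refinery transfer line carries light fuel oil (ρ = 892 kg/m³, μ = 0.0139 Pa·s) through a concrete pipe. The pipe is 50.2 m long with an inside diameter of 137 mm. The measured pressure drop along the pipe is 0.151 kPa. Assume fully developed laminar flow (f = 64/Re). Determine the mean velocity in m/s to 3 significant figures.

V ≈ 0.127 m/s

For laminar flow, f = 64/Re with Re = ρVD/μ, so Darcy-Weisbach reduces to ΔP = 32μLV/D². Solving for V: V = ΔP·D²/(32μL) = 151·(0.137)²/(32·0.0139·50.2) = 0.1269 m/s.
Check: Re = ρVD/μ = 892·0.1269·0.137/0.0139 = 1116 < 2300, so the laminar assumption holds.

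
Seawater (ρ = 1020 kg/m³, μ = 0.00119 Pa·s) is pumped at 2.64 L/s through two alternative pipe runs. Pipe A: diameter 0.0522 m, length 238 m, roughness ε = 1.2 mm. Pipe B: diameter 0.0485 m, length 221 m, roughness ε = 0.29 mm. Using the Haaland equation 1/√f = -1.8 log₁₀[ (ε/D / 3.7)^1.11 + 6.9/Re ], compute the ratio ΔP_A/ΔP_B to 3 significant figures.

Pipe A: V = Q/A = 0.00264/0.00214 = 1.234 m/s; Re = 5.519e+04; ε/D = 0.023; Haaland → f = 0.05208; ΔP_A = f(L/D)(ρV²/2) = 1.843e+05 Pa.
Pipe B: V = Q/A = 0.00264/0.001847 = 1.429 m/s; Re = 5.941e+04; ε/D = 0.00598; Haaland → f = 0.03341; ΔP_B = f(L/D)(ρV²/2) = 1.585e+05 Pa.
ΔP_A/ΔP_B = 1.843e+05/1.585e+05 = 1.16.

ΔP_A/ΔP_B ≈ 1.16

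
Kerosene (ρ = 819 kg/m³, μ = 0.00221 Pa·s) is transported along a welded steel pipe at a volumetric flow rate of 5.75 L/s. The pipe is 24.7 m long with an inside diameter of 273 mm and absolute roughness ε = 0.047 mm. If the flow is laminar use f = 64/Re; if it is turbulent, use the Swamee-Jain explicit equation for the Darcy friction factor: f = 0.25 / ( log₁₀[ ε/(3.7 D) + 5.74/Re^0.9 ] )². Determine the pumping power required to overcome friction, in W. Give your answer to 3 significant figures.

P ≈ 0.0644 W

Q = 5.75 L/s = 5.75/1000 = 0.00575 m³/s.
Cross-sectional area A = πD²/4 = π(0.273)²/4 = 0.05853 m²; mean velocity V = Q/A = 0.00575/0.05853 = 0.09823 m/s.
Reynolds number Re = ρVD/μ = 819 · 0.09823 · 0.273 / 0.00221 = 9938.
Re > 4000 → turbulent. Relative roughness ε/D = 4.7e-05/0.273 = 0.000172. Swamee-Jain: f = 0.25/(log₁₀[0.000172/3.7 + 5.74/9938^0.9])² = 0.25/(log₁₀[4.65e-05 + 0.00145])² = 0.25/(-2.825)² = 0.03133.
Darcy-Weisbach: ΔP = f(L/D)(ρV²/2) = 0.03133·(24.7/0.273)·(819·0.09823²/2) = 0.03133·90.48·3.951 = 11.2 Pa.
Pumping power P = QΔP = 0.00575·11.2 = 0.06440 W = 0.0644 W.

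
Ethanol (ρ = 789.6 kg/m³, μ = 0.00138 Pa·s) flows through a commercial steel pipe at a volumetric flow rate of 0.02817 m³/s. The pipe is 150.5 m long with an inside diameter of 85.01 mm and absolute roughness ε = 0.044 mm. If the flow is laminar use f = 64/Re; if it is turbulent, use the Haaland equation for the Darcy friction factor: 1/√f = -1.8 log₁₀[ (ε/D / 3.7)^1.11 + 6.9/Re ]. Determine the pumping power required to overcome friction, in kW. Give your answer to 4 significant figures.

P ≈ 8.949 kW

Cross-sectional area A = πD²/4 = π(0.08501)²/4 = 0.005676 m²; mean velocity V = Q/A = 0.02817/0.005676 = 4.963 m/s.
Reynolds number Re = ρVD/μ = 789.6 · 4.963 · 0.08501 / 0.00138 = 2.414e+05.
Re > 4000 → turbulent. Relative roughness ε/D = 4.4e-05/0.08501 = 0.000518. Haaland: 1/√f = -1.8 log₁₀[(0.000518/3.7)^1.11 + 6.9/2.414e+05] = -1.8 log₁₀[5.27e-05 + 2.86e-05] = 7.362, so f = 0.01845.
Darcy-Weisbach: ΔP = f(L/D)(ρV²/2) = 0.01845·(150.5/0.08501)·(789.6·4.963²/2) = 0.01845·1770·9725 = 3.177e+05 Pa.
Pumping power P = QΔP = 0.02817·3.177e+05 = 8948.5 W = 8.949 kW.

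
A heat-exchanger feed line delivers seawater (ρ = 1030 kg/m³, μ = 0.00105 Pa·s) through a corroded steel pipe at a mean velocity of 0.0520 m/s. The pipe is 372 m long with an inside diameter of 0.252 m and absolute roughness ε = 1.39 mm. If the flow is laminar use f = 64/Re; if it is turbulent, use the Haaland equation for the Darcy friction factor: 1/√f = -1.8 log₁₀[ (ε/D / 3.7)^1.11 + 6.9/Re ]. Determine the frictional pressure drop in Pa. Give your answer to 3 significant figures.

ΔP ≈ 75.6 Pa

Reynolds number Re = ρVD/μ = 1030 · 0.052 · 0.252 / 0.00105 = 1.285e+04.
Re > 4000 → turbulent. Relative roughness ε/D = 0.00139/0.252 = 0.00552. Haaland: 1/√f = -1.8 log₁₀[(0.00552/3.7)^1.11 + 6.9/1.285e+04] = -1.8 log₁₀[0.000729 + 0.000537] = 5.216, so f = 0.03676.
Darcy-Weisbach: ΔP = f(L/D)(ρV²/2) = 0.03676·(372/0.252)·(1030·0.052²/2) = 0.03676·1476·1.393 = 75.56 Pa.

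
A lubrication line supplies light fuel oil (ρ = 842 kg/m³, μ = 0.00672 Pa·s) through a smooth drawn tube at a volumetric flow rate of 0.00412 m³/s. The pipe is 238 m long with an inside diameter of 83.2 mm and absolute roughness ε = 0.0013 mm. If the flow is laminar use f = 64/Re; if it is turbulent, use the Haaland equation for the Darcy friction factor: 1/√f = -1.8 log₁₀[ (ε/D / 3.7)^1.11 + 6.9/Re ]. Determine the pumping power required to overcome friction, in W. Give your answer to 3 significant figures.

P ≈ 94.0 W

Cross-sectional area A = πD²/4 = π(0.0832)²/4 = 0.005437 m²; mean velocity V = Q/A = 0.00412/0.005437 = 0.7578 m/s.
Reynolds number Re = ρVD/μ = 842 · 0.7578 · 0.0832 / 0.00672 = 7900.
Re > 4000 → turbulent. Relative roughness ε/D = 1.3e-06/0.0832 = 1.56e-05. Haaland: 1/√f = -1.8 log₁₀[(1.56e-05/3.7)^1.11 + 6.9/7900] = -1.8 log₁₀[1.08e-06 + 0.000873] = 5.505, so f = 0.033.
Darcy-Weisbach: ΔP = f(L/D)(ρV²/2) = 0.033·(238/0.0832)·(842·0.7578²/2) = 0.033·2861·241.8 = 2.282e+04 Pa.
Pumping power P = QΔP = 0.00412·2.282e+04 = 94.03 W = 94.0 W.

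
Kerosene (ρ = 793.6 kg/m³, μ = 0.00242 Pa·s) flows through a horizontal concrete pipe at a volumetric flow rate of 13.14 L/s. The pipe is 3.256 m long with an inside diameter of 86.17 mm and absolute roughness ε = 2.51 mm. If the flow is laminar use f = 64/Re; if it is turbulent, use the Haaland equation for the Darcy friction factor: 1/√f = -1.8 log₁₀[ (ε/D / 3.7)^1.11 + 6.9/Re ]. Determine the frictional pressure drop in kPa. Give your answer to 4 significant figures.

ΔP ≈ 4.345 kPa

Q = 13.14 L/s = 13.14/1000 = 0.01314 m³/s.
Cross-sectional area A = πD²/4 = π(0.08617)²/4 = 0.005832 m²; mean velocity V = Q/A = 0.01314/0.005832 = 2.253 m/s.
Reynolds number Re = ρVD/μ = 793.6 · 2.253 · 0.08617 / 0.00242 = 6.367e+04.
Re > 4000 → turbulent. Relative roughness ε/D = 0.00251/0.08617 = 0.0291. Haaland: 1/√f = -1.8 log₁₀[(0.0291/3.7)^1.11 + 6.9/6.367e+04] = -1.8 log₁₀[0.00462 + 0.000108] = 4.185, so f = 0.05708.
Darcy-Weisbach: ΔP = f(L/D)(ρV²/2) = 0.05708·(3.256/0.08617)·(793.6·2.253²/2) = 0.05708·37.79·2014 = 4345 Pa.
ΔP = 4345 Pa = 4.345 kPa.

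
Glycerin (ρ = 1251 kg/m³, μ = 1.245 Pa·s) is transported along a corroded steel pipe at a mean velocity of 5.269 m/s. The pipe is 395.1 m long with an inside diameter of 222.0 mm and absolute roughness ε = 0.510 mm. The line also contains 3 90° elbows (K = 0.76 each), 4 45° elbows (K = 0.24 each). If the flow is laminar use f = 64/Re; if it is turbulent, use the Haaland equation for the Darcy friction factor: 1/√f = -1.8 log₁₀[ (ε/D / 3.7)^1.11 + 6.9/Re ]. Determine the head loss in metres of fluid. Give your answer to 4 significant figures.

Reynolds number Re = ρVD/μ = 1251 · 5.269 · 0.222 / 1.25 = 1175.
Re < 2300 → laminar flow, so f = 64/Re = 64/1175 = 0.05445 (the turbulent correlation is not needed).
Total minor-loss coefficient ΣK = 3·0.76 + 4·0.24 = 3.24.
ΔP = [f·L/D + ΣK]·(ρV²/2) = [0.05445·395.1/0.222 + 3.24]·(1251·5.269²/2) = [96.91 + 3.24]·1.737e+04 = 1.739e+06 Pa.
Head loss h_f = ΔP/(ρg) = 1.739e+06/(1251·9.81) = 141.7 m.

h_f ≈ 141.7 m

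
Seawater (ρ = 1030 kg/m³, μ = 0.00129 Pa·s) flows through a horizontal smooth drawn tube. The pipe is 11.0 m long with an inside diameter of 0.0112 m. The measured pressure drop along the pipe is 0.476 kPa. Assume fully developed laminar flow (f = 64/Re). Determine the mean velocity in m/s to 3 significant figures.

V ≈ 0.131 m/s

For laminar flow, f = 64/Re with Re = ρVD/μ, so Darcy-Weisbach reduces to ΔP = 32μLV/D². Solving for V: V = ΔP·D²/(32μL) = 476·(0.0112)²/(32·0.00129·11) = 0.1315 m/s.
Check: Re = ρVD/μ = 1030·0.1315·0.0112/0.00129 = 1176 < 2300, so the laminar assumption holds.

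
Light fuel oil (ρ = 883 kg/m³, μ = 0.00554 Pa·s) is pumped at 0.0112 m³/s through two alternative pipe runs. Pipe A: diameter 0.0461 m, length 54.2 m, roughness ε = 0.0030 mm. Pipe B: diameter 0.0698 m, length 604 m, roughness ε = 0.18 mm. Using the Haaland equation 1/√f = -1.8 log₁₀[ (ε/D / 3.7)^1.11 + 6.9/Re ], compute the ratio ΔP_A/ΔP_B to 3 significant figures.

ΔP_A/ΔP_B ≈ 0.521

Pipe A: V = Q/A = 0.0112/0.001669 = 6.71 m/s; Re = 4.93e+04; ε/D = 6.51e-05; Haaland → f = 0.02095; ΔP_A = f(L/D)(ρV²/2) = 4.897e+05 Pa.
Pipe B: V = Q/A = 0.0112/0.003826 = 2.927 m/s; Re = 3.256e+04; ε/D = 0.00258; Haaland → f = 0.02869; ΔP_B = f(L/D)(ρV²/2) = 9.392e+05 Pa.
ΔP_A/ΔP_B = 4.897e+05/9.392e+05 = 0.521.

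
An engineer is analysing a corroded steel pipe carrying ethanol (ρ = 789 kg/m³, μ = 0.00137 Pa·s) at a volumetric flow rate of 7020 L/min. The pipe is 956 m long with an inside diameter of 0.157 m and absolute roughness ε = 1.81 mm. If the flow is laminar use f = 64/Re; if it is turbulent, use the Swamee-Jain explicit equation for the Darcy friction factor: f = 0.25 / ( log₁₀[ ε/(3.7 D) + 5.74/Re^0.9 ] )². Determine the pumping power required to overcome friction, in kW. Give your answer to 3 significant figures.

Q = 7020 L/min = 7020/60000 = 0.117 m³/s.
Cross-sectional area A = πD²/4 = π(0.157)²/4 = 0.01936 m²; mean velocity V = Q/A = 0.117/0.01936 = 6.044 m/s.
Reynolds number Re = ρVD/μ = 789 · 6.044 · 0.157 / 0.00137 = 5.465e+05.
Re > 4000 → turbulent. Relative roughness ε/D = 0.00181/0.157 = 0.0115. Swamee-Jain: f = 0.25/(log₁₀[0.0115/3.7 + 5.74/5.465e+05^0.9])² = 0.25/(log₁₀[0.00312 + 3.94e-05])² = 0.25/(-2.501)² = 0.03997.
Darcy-Weisbach: ΔP = f(L/D)(ρV²/2) = 0.03997·(956/0.157)·(789·6.044²/2) = 0.03997·6089·1.441e+04 = 3.507e+06 Pa.
Pumping power P = QΔP = 0.117·3.507e+06 = 410300 W = 410 kW.

P ≈ 410 kW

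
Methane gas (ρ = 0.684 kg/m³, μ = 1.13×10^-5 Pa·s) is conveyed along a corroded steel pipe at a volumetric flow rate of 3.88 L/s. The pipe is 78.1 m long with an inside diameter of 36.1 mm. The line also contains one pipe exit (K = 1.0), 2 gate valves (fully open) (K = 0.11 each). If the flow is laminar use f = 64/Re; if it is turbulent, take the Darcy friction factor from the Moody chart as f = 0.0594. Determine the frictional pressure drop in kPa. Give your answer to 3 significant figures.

ΔP ≈ 0.638 kPa

Q = 3.88 L/s = 3.88/1000 = 0.00388 m³/s.
Cross-sectional area A = πD²/4 = π(0.0361)²/4 = 0.001024 m²; mean velocity V = Q/A = 0.00388/0.001024 = 3.791 m/s.
Reynolds number Re = ρVD/μ = 0.684 · 3.791 · 0.0361 / 1.13e-05 = 8283.
Re > 4000 → turbulent; use the Moody-chart value f = 0.0594.
Total minor-loss coefficient ΣK = 1·1 + 2·0.11 = 1.22.
ΔP = [f·L/D + ΣK]·(ρV²/2) = [0.0594·78.1/0.0361 + 1.22]·(0.684·3.791²/2) = [128.5 + 1.22]·4.915 = 637.6 Pa.
ΔP = 637.6 Pa = 0.638 kPa.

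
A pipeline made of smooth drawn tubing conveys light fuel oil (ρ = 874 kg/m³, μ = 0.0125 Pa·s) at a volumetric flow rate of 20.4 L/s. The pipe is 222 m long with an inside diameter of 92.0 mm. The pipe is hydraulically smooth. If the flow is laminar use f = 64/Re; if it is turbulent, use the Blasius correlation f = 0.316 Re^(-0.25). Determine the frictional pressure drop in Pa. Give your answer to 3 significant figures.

Q = 20.4 L/s = 20.4/1000 = 0.0204 m³/s.
Cross-sectional area A = πD²/4 = π(0.092)²/4 = 0.006648 m²; mean velocity V = Q/A = 0.0204/0.006648 = 3.069 m/s.
Reynolds number Re = ρVD/μ = 874 · 3.069 · 0.092 / 0.0125 = 1.974e+04.
Re > 4000 → turbulent. Smooth-pipe (Blasius): f = 0.316 Re^(-0.25) = 0.316/(1.974e+04)^0.25 = 0.02666.
Darcy-Weisbach: ΔP = f(L/D)(ρV²/2) = 0.02666·(222/0.092)·(874·3.069²/2) = 0.02666·2413·4115 = 2.647e+05 Pa.

ΔP ≈ 265000 Pa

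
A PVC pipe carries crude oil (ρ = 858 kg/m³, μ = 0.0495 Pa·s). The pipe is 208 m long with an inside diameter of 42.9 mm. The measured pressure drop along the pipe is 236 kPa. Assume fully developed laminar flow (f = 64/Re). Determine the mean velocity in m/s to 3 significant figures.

V ≈ 1.32 m/s

For laminar flow, f = 64/Re with Re = ρVD/μ, so Darcy-Weisbach reduces to ΔP = 32μLV/D². Solving for V: V = ΔP·D²/(32μL) = 2.36e+05·(0.0429)²/(32·0.0495·208) = 1.318 m/s.
Check: Re = ρVD/μ = 858·1.318·0.0429/0.0495 = 980.3 < 2300, so the laminar assumption holds.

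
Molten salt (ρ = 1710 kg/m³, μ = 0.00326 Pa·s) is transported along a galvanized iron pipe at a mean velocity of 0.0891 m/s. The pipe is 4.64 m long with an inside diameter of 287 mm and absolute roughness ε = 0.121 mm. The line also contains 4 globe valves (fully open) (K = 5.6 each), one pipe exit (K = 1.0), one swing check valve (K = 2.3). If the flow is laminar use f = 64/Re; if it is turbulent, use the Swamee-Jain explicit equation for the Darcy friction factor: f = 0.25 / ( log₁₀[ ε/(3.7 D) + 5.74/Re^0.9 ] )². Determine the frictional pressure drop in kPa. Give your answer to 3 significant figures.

Reynolds number Re = ρVD/μ = 1710 · 0.0891 · 0.287 / 0.00326 = 1.341e+04.
Re > 4000 → turbulent. Relative roughness ε/D = 0.000121/0.287 = 0.000422. Swamee-Jain: f = 0.25/(log₁₀[0.000422/3.7 + 5.74/1.341e+04^0.9])² = 0.25/(log₁₀[0.000114 + 0.00111])² = 0.25/(-2.913)² = 0.02946.
Total minor-loss coefficient ΣK = 4·5.6 + 1·1 + 1·2.3 = 25.7.
ΔP = [f·L/D + ΣK]·(ρV²/2) = [0.02946·4.64/0.287 + 25.7]·(1710·0.0891²/2) = [0.4762 + 25.7]·6.788 = 177.7 Pa.
ΔP = 177.7 Pa = 0.178 kPa.

ΔP ≈ 0.178 kPa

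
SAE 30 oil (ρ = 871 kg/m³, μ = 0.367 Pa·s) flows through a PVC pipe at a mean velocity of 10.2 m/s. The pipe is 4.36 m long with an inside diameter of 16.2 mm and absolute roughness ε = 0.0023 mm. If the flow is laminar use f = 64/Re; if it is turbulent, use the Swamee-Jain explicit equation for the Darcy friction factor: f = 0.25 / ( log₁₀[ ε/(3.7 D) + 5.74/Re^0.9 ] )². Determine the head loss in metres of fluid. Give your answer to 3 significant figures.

h_f ≈ 233 m

Reynolds number Re = ρVD/μ = 871 · 10.2 · 0.0162 / 0.367 = 392.2.
Re < 2300 → laminar flow, so f = 64/Re = 64/392.2 = 0.1632 (the turbulent correlation is not needed).
Darcy-Weisbach: ΔP = f(L/D)(ρV²/2) = 0.1632·(4.36/0.0162)·(871·10.2²/2) = 0.1632·269.1·4.531e+04 = 1.99e+06 Pa.
Head loss h_f = ΔP/(ρg) = 1.99e+06/(871·9.81) = 233 m.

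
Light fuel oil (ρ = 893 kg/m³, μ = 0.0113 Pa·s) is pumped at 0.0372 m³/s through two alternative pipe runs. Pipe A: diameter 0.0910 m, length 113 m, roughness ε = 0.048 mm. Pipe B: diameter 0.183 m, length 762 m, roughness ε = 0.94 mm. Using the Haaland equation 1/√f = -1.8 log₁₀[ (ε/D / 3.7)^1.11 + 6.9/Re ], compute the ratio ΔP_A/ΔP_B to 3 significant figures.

Pipe A: V = Q/A = 0.0372/0.006504 = 5.72 m/s; Re = 4.113e+04; ε/D = 0.000527; Haaland → f = 0.02311; ΔP_A = f(L/D)(ρV²/2) = 4.192e+05 Pa.
Pipe B: V = Q/A = 0.0372/0.0263 = 1.414 m/s; Re = 2.045e+04; ε/D = 0.00514; Haaland → f = 0.0344; ΔP_B = f(L/D)(ρV²/2) = 1.279e+05 Pa.
ΔP_A/ΔP_B = 4.192e+05/1.279e+05 = 3.28.

ΔP_A/ΔP_B ≈ 3.28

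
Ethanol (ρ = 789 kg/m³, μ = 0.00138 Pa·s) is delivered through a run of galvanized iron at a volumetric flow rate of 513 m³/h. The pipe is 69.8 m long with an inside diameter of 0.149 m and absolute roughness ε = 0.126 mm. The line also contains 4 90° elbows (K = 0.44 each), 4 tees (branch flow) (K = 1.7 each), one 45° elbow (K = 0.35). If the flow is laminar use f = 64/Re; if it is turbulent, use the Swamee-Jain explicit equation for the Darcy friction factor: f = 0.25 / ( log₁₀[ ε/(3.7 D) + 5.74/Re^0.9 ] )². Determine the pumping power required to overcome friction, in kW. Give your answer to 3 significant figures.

P ≈ 67.7 kW

Q = 513 m³/h = 513/3600 = 0.1425 m³/s.
Cross-sectional area A = πD²/4 = π(0.149)²/4 = 0.01744 m²; mean velocity V = Q/A = 0.1425/0.01744 = 8.172 m/s.
Reynolds number Re = ρVD/μ = 789 · 8.172 · 0.149 / 0.00138 = 6.962e+05.
Re > 4000 → turbulent. Relative roughness ε/D = 0.000126/0.149 = 0.000846. Swamee-Jain: f = 0.25/(log₁₀[0.000846/3.7 + 5.74/6.962e+05^0.9])² = 0.25/(log₁₀[0.000229 + 3.17e-05])² = 0.25/(-3.585)² = 0.01946.
Total minor-loss coefficient ΣK = 4·0.44 + 4·1.7 + 1·0.35 = 8.91.
ΔP = [f·L/D + ΣK]·(ρV²/2) = [0.01946·69.8/0.149 + 8.91]·(789·8.172²/2) = [9.114 + 8.91]·2.635e+04 = 4.749e+05 Pa.
Pumping power P = QΔP = 0.1425·4.749e+05 = 67670 W = 67.7 kW.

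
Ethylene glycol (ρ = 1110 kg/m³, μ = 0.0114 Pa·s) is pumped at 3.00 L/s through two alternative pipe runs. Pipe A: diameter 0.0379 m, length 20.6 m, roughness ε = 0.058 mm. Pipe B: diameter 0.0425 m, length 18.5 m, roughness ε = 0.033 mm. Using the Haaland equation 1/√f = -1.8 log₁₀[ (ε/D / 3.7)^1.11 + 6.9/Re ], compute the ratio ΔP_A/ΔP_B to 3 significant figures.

Pipe A: V = Q/A = 0.003/0.001128 = 2.659 m/s; Re = 9813; ε/D = 0.00153; Haaland → f = 0.03304; ΔP_A = f(L/D)(ρV²/2) = 7.049e+04 Pa.
Pipe B: V = Q/A = 0.003/0.001419 = 2.115 m/s; Re = 8751; ε/D = 0.000776; Haaland → f = 0.03296; ΔP_B = f(L/D)(ρV²/2) = 3.561e+04 Pa.
ΔP_A/ΔP_B = 7.049e+04/3.561e+04 = 1.98.

ΔP_A/ΔP_B ≈ 1.98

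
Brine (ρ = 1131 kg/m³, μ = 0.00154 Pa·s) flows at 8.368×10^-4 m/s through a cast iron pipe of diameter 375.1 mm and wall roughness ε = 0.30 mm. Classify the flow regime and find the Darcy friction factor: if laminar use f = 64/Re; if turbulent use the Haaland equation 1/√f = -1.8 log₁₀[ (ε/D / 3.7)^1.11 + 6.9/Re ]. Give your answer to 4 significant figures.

f ≈ 0.2776

Re = ρVD/μ = 1131·0.0008368·0.3751/0.00154 = 230.5.
Re < 2300 → laminar, so f = 64/Re = 0.2776 (roughness is irrelevant in laminar flow).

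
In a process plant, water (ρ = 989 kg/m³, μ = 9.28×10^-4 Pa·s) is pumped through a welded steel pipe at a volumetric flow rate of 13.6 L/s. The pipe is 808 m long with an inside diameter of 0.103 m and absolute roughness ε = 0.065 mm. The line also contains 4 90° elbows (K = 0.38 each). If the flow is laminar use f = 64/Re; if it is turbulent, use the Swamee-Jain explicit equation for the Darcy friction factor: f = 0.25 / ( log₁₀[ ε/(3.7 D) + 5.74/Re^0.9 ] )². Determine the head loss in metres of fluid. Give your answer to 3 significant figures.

Q = 13.6 L/s = 13.6/1000 = 0.0136 m³/s.
Cross-sectional area A = πD²/4 = π(0.103)²/4 = 0.008332 m²; mean velocity V = Q/A = 0.0136/0.008332 = 1.632 m/s.
Reynolds number Re = ρVD/μ = 989 · 1.632 · 0.103 / 0.000928 = 1.792e+05.
Re > 4000 → turbulent. Relative roughness ε/D = 6.5e-05/0.103 = 0.000631. Swamee-Jain: f = 0.25/(log₁₀[0.000631/3.7 + 5.74/1.792e+05^0.9])² = 0.25/(log₁₀[0.000171 + 0.000107])² = 0.25/(-3.556)² = 0.01977.
Total minor-loss coefficient ΣK = 4·0.38 = 1.52.
ΔP = [f·L/D + ΣK]·(ρV²/2) = [0.01977·808/0.103 + 1.52]·(989·1.632²/2) = [155.1 + 1.52]·1317 = 2.063e+05 Pa.
Head loss h_f = ΔP/(ρg) = 2.063e+05/(989·9.81) = 21.3 m.

h_f ≈ 21.3 m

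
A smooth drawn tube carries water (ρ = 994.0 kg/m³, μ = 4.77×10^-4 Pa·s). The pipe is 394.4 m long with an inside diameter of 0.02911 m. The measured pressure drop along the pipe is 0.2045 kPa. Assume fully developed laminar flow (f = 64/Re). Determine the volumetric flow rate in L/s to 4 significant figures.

For laminar flow, f = 64/Re with Re = ρVD/μ, so Darcy-Weisbach reduces to ΔP = 32μLV/D². Solving for V: V = ΔP·D²/(32μL) = 204.5·(0.02911)²/(32·0.000477·394.4) = 0.02879 m/s.
Check: Re = ρVD/μ = 994·0.02879·0.02911/0.000477 = 1746 < 2300, so the laminar assumption holds.
Q = V·A = 0.02879·(π/4·0.02911²) = 1.916e-05 m³/s = 0.01916 L/s.

Q ≈ 0.01916 L/s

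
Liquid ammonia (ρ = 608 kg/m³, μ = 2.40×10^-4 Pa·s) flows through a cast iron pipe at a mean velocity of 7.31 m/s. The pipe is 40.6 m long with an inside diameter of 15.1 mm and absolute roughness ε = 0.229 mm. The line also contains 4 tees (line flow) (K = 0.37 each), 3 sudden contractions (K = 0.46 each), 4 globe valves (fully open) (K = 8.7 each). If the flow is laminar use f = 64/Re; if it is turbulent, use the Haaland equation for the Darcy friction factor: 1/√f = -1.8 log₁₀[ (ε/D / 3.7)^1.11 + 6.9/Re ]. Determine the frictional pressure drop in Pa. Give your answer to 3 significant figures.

Reynolds number Re = ρVD/μ = 608 · 7.31 · 0.0151 / 0.00024 = 2.796e+05.
Re > 4000 → turbulent. Relative roughness ε/D = 0.000229/0.0151 = 0.0152. Haaland: 1/√f = -1.8 log₁₀[(0.0152/3.7)^1.11 + 6.9/2.796e+05] = -1.8 log₁₀[0.00224 + 2.47e-05] = 4.761, so f = 0.04411.
Total minor-loss coefficient ΣK = 4·0.37 + 3·0.46 + 4·8.7 = 37.7.
ΔP = [f·L/D + ΣK]·(ρV²/2) = [0.04411·40.6/0.0151 + 37.7]·(608·7.31²/2) = [118.6 + 37.7]·1.624e+04 = 2.538e+06 Pa.

ΔP ≈ 2.54×10^6 Pa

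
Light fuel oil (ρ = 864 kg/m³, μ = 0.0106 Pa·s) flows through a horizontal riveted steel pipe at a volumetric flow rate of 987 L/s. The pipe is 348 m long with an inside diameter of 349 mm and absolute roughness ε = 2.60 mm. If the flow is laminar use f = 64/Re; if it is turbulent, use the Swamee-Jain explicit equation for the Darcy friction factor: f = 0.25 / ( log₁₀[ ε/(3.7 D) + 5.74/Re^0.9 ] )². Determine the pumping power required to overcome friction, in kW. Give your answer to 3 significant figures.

Q = 987 L/s = 987/1000 = 0.987 m³/s.
Cross-sectional area A = πD²/4 = π(0.349)²/4 = 0.09566 m²; mean velocity V = Q/A = 0.987/0.09566 = 10.32 m/s.
Reynolds number Re = ρVD/μ = 864 · 10.32 · 0.349 / 0.0106 = 2.935e+05.
Re > 4000 → turbulent. Relative roughness ε/D = 0.0026/0.349 = 0.00745. Swamee-Jain: f = 0.25/(log₁₀[0.00745/3.7 + 5.74/2.935e+05^0.9])² = 0.25/(log₁₀[0.00201 + 6.89e-05])² = 0.25/(-2.681)² = 0.03477.
Darcy-Weisbach: ΔP = f(L/D)(ρV²/2) = 0.03477·(348/0.349)·(864·10.32²/2) = 0.03477·997.1·4.599e+04 = 1.594e+06 Pa.
Pumping power P = QΔP = 0.987·1.594e+06 = 1574000 W = 1570 kW.

P ≈ 1570 kW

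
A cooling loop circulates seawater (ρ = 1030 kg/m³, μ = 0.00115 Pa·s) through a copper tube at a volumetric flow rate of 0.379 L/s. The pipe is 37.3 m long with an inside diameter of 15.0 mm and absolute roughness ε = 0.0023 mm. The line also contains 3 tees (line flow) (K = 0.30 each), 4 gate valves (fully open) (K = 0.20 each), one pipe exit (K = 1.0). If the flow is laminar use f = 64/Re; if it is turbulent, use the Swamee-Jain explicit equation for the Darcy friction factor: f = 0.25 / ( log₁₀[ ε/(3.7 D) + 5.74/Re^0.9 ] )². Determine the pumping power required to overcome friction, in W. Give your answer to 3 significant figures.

Q = 0.379 L/s = 0.379/1000 = 0.000379 m³/s.
Cross-sectional area A = πD²/4 = π(0.015)²/4 = 0.0001767 m²; mean velocity V = Q/A = 0.000379/0.0001767 = 2.145 m/s.
Reynolds number Re = ρVD/μ = 1030 · 2.145 · 0.015 / 0.00115 = 2.881e+04.
Re > 4000 → turbulent. Relative roughness ε/D = 2.3e-06/0.015 = 0.000153. Swamee-Jain: f = 0.25/(log₁₀[0.000153/3.7 + 5.74/2.881e+04^0.9])² = 0.25/(log₁₀[4.14e-05 + 0.000556])² = 0.25/(-3.224)² = 0.02406.
Total minor-loss coefficient ΣK = 3·0.3 + 4·0.2 + 1·1 = 2.7.
ΔP = [f·L/D + ΣK]·(ρV²/2) = [0.02406·37.3/0.015 + 2.7]·(1030·2.145²/2) = [59.83 + 2.7]·2369 = 1.481e+05 Pa.
Pumping power P = QΔP = 0.000379·1.481e+05 = 56.14 W = 56.1 W.

P ≈ 56.1 W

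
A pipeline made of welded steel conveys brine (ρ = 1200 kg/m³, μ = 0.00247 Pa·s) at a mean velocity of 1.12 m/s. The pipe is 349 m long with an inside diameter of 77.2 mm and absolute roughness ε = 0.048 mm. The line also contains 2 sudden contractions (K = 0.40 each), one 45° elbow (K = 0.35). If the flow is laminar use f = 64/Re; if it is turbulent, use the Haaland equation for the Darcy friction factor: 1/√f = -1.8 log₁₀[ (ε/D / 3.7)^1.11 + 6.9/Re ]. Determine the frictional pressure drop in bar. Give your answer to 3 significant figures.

ΔP ≈ 0.801 bar

Reynolds number Re = ρVD/μ = 1200 · 1.12 · 0.0772 / 0.00247 = 4.201e+04.
Re > 4000 → turbulent. Relative roughness ε/D = 4.8e-05/0.0772 = 0.000622. Haaland: 1/√f = -1.8 log₁₀[(0.000622/3.7)^1.11 + 6.9/4.201e+04] = -1.8 log₁₀[6.46e-05 + 0.000164] = 6.553, so f = 0.02329.
Total minor-loss coefficient ΣK = 2·0.4 + 1·0.35 = 1.15.
ΔP = [f·L/D + ΣK]·(ρV²/2) = [0.02329·349/0.0772 + 1.15]·(1200·1.12²/2) = [105.3 + 1.15]·752.6 = 8.011e+04 Pa.
ΔP = 8.011e+04 Pa = 0.801 bar.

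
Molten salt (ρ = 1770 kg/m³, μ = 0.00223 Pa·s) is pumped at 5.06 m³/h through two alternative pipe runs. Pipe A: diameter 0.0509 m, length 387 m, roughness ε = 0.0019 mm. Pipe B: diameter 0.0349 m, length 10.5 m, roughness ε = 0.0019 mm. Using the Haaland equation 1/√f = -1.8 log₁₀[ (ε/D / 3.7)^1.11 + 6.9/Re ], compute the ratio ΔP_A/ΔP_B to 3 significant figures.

Pipe A: V = Q/A = 0.001406/0.002035 = 0.6908 m/s; Re = 2.791e+04; ε/D = 3.73e-05; Haaland → f = 0.02379; ΔP_A = f(L/D)(ρV²/2) = 7.638e+04 Pa.
Pipe B: V = Q/A = 0.001406/0.0009566 = 1.469 m/s; Re = 4.07e+04; ε/D = 5.44e-05; Haaland → f = 0.02183; ΔP_B = f(L/D)(ρV²/2) = 1.255e+04 Pa.
ΔP_A/ΔP_B = 7.638e+04/1.255e+04 = 6.09.

ΔP_A/ΔP_B ≈ 6.09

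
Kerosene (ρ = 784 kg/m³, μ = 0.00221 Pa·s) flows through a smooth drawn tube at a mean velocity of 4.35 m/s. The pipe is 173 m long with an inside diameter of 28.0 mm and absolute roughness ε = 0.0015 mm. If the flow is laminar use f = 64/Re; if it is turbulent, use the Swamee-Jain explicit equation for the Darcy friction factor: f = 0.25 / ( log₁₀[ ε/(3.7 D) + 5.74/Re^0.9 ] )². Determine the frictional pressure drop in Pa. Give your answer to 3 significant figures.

Reynolds number Re = ρVD/μ = 784 · 4.35 · 0.028 / 0.00221 = 4.321e+04.
Re > 4000 → turbulent. Relative roughness ε/D = 1.5e-06/0.028 = 5.36e-05. Swamee-Jain: f = 0.25/(log₁₀[5.36e-05/3.7 + 5.74/4.321e+04^0.9])² = 0.25/(log₁₀[1.45e-05 + 0.000386])² = 0.25/(-3.397)² = 0.02166.
Darcy-Weisbach: ΔP = f(L/D)(ρV²/2) = 0.02166·(173/0.028)·(784·4.35²/2) = 0.02166·6179·7418 = 9.928e+05 Pa.

ΔP ≈ 993000 Pa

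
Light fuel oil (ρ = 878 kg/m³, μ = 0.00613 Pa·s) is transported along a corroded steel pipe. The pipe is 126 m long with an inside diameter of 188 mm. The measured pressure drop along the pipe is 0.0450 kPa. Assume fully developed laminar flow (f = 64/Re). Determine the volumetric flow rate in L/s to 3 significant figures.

For laminar flow, f = 64/Re with Re = ρVD/μ, so Darcy-Weisbach reduces to ΔP = 32μLV/D². Solving for V: V = ΔP·D²/(32μL) = 45·(0.188)²/(32·0.00613·126) = 0.06435 m/s.
Check: Re = ρVD/μ = 878·0.06435·0.188/0.00613 = 1733 < 2300, so the laminar assumption holds.
Q = V·A = 0.06435·(π/4·0.188²) = 0.001786 m³/s = 1.79 L/s.

Q ≈ 1.79 L/s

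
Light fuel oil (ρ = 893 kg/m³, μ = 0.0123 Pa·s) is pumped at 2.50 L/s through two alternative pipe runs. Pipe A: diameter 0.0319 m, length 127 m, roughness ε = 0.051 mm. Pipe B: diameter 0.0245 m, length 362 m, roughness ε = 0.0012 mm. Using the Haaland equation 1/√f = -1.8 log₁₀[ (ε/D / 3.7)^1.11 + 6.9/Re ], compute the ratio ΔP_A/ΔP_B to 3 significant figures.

ΔP_A/ΔP_B ≈ 0.106

Pipe A: V = Q/A = 0.0025/0.0007992 = 3.128 m/s; Re = 7244; ε/D = 0.0016; Haaland → f = 0.0356; ΔP_A = f(L/D)(ρV²/2) = 6.192e+05 Pa.
Pipe B: V = Q/A = 0.0025/0.0004714 = 5.303 m/s; Re = 9433; ε/D = 4.9e-05; Haaland → f = 0.03143; ΔP_B = f(L/D)(ρV²/2) = 5.832e+06 Pa.
ΔP_A/ΔP_B = 6.192e+05/5.832e+06 = 0.106.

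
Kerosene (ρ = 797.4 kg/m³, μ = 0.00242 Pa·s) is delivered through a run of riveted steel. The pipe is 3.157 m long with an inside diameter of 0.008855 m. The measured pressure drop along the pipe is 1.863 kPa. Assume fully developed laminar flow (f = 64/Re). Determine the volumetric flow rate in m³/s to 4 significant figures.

Q ≈ 3.680×10^-5 m³/s

For laminar flow, f = 64/Re with Re = ρVD/μ, so Darcy-Weisbach reduces to ΔP = 32μLV/D². Solving for V: V = ΔP·D²/(32μL) = 1863·(0.008855)²/(32·0.00242·3.157) = 0.5975 m/s.
Check: Re = ρVD/μ = 797.4·0.5975·0.008855/0.00242 = 1743 < 2300, so the laminar assumption holds.
Q = V·A = 0.5975·(π/4·0.008855²) = 3.68e-05 m³/s = 3.680×10^-5 m³/s.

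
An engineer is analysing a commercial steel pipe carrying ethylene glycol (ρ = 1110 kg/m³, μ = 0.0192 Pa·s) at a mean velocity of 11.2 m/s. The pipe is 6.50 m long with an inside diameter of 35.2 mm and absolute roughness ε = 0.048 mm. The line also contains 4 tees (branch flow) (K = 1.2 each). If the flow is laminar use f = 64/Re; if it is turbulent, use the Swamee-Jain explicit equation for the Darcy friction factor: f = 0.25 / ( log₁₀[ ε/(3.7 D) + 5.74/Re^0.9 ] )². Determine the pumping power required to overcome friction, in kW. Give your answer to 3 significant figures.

Reynolds number Re = ρVD/μ = 1110 · 11.2 · 0.0352 / 0.0192 = 2.279e+04.
Re > 4000 → turbulent. Relative roughness ε/D = 4.8e-05/0.0352 = 0.00136. Swamee-Jain: f = 0.25/(log₁₀[0.00136/3.7 + 5.74/2.279e+04^0.9])² = 0.25/(log₁₀[0.000369 + 0.000687])² = 0.25/(-2.977)² = 0.02822.
Total minor-loss coefficient ΣK = 4·1.2 = 4.8.
ΔP = [f·L/D + ΣK]·(ρV²/2) = [0.02822·6.5/0.0352 + 4.8]·(1110·11.2²/2) = [5.211 + 4.8]·6.962e+04 = 6.969e+05 Pa.
Q = V·A = 11.2·0.0009731 = 0.0109 m³/s.
Pumping power P = QΔP = 0.0109·6.969e+05 = 7596 W = 7.60 kW.

P ≈ 7.60 kW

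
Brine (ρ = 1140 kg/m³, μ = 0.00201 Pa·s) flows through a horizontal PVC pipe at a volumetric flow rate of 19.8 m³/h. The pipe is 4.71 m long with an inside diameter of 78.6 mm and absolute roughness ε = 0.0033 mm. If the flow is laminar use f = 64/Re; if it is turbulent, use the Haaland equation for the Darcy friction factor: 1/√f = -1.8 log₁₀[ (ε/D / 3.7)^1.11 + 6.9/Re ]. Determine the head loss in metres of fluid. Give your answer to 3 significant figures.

Q = 19.8 m³/h = 19.8/3600 = 0.0055 m³/s.
Cross-sectional area A = πD²/4 = π(0.0786)²/4 = 0.004852 m²; mean velocity V = Q/A = 0.0055/0.004852 = 1.134 m/s.
Reynolds number Re = ρVD/μ = 1140 · 1.134 · 0.0786 / 0.00201 = 5.053e+04.
Re > 4000 → turbulent. Relative roughness ε/D = 3.3e-06/0.0786 = 4.2e-05. Haaland: 1/√f = -1.8 log₁₀[(4.2e-05/3.7)^1.11 + 6.9/5.053e+04] = -1.8 log₁₀[3.24e-06 + 0.000137] = 6.938, so f = 0.02077.
Darcy-Weisbach: ΔP = f(L/D)(ρV²/2) = 0.02077·(4.71/0.0786)·(1140·1.134²/2) = 0.02077·59.92·732.4 = 911.7 Pa.
Head loss h_f = ΔP/(ρg) = 911.7/(1140·9.81) = 0.0815 m.

h_f ≈ 0.0815 m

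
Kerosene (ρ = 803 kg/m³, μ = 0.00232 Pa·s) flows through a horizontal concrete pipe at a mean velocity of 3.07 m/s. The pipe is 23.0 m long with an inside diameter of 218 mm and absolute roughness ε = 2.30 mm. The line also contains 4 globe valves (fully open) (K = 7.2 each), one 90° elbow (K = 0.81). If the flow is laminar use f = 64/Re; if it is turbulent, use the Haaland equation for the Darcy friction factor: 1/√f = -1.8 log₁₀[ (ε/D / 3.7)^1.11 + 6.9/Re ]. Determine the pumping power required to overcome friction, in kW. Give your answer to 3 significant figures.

Reynolds number Re = ρVD/μ = 803 · 3.07 · 0.218 / 0.00232 = 2.316e+05.
Re > 4000 → turbulent. Relative roughness ε/D = 0.0023/0.218 = 0.0106. Haaland: 1/√f = -1.8 log₁₀[(0.0106/3.7)^1.11 + 6.9/2.316e+05] = -1.8 log₁₀[0.0015 + 2.98e-05] = 5.069, so f = 0.03891.
Total minor-loss coefficient ΣK = 4·7.2 + 1·0.81 = 29.6.
ΔP = [f·L/D + ΣK]·(ρV²/2) = [0.03891·23/0.218 + 29.6]·(803·3.07²/2) = [4.105 + 29.6]·3784 = 1.276e+05 Pa.
Q = V·A = 3.07·0.03733 = 0.1146 m³/s.
Pumping power P = QΔP = 0.1146·1.276e+05 = 14620 W = 14.6 kW.

P ≈ 14.6 kW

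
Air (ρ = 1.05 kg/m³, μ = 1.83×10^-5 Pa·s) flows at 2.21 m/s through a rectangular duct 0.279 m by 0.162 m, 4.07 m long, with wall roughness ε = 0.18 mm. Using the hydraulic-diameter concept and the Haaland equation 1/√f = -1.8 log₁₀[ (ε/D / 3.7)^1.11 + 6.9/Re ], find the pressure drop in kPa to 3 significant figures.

Hydraulic diameter D_h = 4A/P = 4·(0.279·0.162)/(2·(0.279+0.162)) = 0.1808/0.882 = 0.205 m.
Re = ρVD_h/μ = 1.05·2.21·0.205/1.83e-05 = 2.599e+04.
ε/D_h = 0.00018/0.205 = 0.000878; Haaland gives 1/√f = -1.8 log₁₀[9.48e-05+0.000265] = 6.198, so f = 0.02603.
ΔP = f(L/D_h)(ρV²/2) = 0.02603·4.07/0.205·2.564 = 1.325 Pa.
ΔP = 0.00133 kPa.

ΔP ≈ 0.00133 kPa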